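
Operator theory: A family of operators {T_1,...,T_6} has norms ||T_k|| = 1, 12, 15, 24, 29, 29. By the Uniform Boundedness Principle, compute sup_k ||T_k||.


By the Uniform Boundedness Principle, the supremum of norms is finite.
sup_k ||T_k|| = max(1, 12, 15, 24, 29, 29) = 29

29


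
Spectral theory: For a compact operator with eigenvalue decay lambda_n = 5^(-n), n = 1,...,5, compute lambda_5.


The eigenvalue formula gives lambda_5 = 1/5^5
= 1/3125
= 3.2000e-04

3.2000e-04


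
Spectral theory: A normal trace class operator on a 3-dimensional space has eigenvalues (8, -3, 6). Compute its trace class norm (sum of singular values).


For a normal operator, singular values equal |eigenvalues|.
Trace norm = sum |lambda_i| = 8 + 3 + 6
= 17

17


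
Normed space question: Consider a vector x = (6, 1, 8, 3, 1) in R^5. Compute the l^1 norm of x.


The l^1 norm equals the sum of absolute values of all components.
||x||_1 = 6 + 1 + 8 + 3 + 1
= 19

19.0000


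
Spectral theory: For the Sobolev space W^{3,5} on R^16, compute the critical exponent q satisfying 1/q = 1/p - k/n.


Using the Sobolev embedding formula: 1/q = 1/p - k/n
1/q = 1/5 - 3/16 = 1/80
q = 1/(1/80) = 80

80.0000


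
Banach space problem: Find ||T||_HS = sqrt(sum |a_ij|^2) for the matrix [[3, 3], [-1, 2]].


The Hilbert-Schmidt norm is sqrt(sum of squares of all entries).
Sum of squares = 3^2 + 3^2 + (-1)^2 + 2^2
= 9 + 9 + 1 + 4 = 23
||T||_HS = sqrt(23) = 4.7958

4.7958


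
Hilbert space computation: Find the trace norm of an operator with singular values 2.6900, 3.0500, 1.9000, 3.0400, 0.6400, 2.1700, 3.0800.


The nuclear norm is the sum of all singular values.
||T||_1 = 2.6900 + 3.0500 + 1.9000 + 3.0400 + 0.6400 + 2.1700 + 3.0800
= 16.5700

16.5700


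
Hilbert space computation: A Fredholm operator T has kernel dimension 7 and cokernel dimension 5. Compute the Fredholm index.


The Fredholm index is defined as ind(T) = dim(ker T) - dim(coker T)
= 7 - 5
= 2

2


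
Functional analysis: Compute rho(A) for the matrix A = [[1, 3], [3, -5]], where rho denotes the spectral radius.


For a 2x2 matrix, eigenvalues satisfy lambda^2 - (trace)*lambda + det = 0
trace = 1 + -5 = -4
det = 1*-5 - 3*3 = -14
discriminant = (-4)^2 - 4*(-14) = 72
spectral radius = max |eigenvalue| = 6.2426

6.2426


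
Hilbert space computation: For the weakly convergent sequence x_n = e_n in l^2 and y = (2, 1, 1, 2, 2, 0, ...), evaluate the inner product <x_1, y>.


x_1 = e_1 is the standard basis vector with 1 in position 1.
<x_1, y> = y_1 = 2
As n -> infinity, <x_n, y> -> 0, confirming weak convergence of (x_n) to 0.

2


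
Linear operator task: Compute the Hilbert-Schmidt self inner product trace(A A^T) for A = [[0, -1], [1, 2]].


trace(A * A^T) = sum of squares of all entries
= 0^2 + (-1)^2 + 1^2 + 2^2
= 0 + 1 + 1 + 4
= 6

6


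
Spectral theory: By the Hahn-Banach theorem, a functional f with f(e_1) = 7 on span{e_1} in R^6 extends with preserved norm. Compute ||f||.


The norm of f is given by ||f|| = sup_{||x||=1} |f(x)|.
On span{e_1}, ||e_1|| = 1, so ||f|| = |f(e_1)| / ||e_1||
= |7| / 1 = 7.0000

7.0000


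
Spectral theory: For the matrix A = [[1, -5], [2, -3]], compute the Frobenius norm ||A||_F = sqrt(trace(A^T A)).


||A||_F^2 = sum a_ij^2
= 1^2 + (-5)^2 + 2^2 + (-3)^2
= 1 + 25 + 4 + 9 = 39
||A||_F = sqrt(39) = 6.2450

6.2450


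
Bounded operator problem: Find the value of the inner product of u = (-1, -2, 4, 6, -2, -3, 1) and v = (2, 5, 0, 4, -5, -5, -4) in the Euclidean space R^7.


Computing the standard inner product <u, v> = sum u_i * v_i
= -1*2 + -2*5 + 4*0 + 6*4 + -2*-5 + -3*-5 + 1*-4
= -2 + -10 + 0 + 24 + 10 + 15 + -4
= 33

33


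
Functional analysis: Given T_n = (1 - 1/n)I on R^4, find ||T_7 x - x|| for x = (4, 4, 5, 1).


T_7 x - x = (1 - 1/7)x - x = -x/7
||x|| = sqrt(58) = 7.6158
||T_7 x - x|| = ||x||/7 = 7.6158/7 = 1.0880

1.0880


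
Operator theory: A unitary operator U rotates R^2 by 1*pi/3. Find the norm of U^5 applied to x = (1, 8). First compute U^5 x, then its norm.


U is a rotation by theta = 1*pi/3
U^5 = rotation by 5*theta = 5*pi/3
cos(5*pi/3) = 0.5000, sin(5*pi/3) = -0.8660
U^5 x = (0.5000 * 1 - -0.8660 * 8, -0.8660 * 1 + 0.5000 * 8)
= (7.4282, 3.1340)
||U^5 x|| = sqrt(7.4282^2 + 3.1340^2) = sqrt(65.0000) = 8.0623

8.0623


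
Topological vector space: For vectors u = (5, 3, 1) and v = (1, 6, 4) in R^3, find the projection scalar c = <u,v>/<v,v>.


Computing <u,v> = 5*1 + 3*6 + 1*4 = 27
Computing <v,v> = 1^2 + 6^2 + 4^2 = 53
Projection coefficient = 27/53 = 0.5094

0.5094


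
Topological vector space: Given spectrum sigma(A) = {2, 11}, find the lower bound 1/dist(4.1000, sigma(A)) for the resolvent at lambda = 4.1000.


dist(4.1000, {2, 11}) = min(|4.1000 - 2|, |4.1000 - 11|)
= min(2.1000, 6.9000) = 2.1000
Resolvent bound = 1/2.1000 = 0.4762

0.4762


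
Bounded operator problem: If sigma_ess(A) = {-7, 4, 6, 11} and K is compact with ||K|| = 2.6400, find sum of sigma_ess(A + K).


By Weyl's theorem, the essential spectrum is invariant under compact perturbations.
sigma_ess(A + K) = sigma_ess(A) = {-7, 4, 6, 11}
Sum = -7 + 4 + 6 + 11 = 14

14


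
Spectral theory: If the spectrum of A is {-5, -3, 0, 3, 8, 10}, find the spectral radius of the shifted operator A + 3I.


Spectrum of A + 3I = {-2, 0, 3, 6, 11, 13}
Spectral radius = max |lambda| over the shifted spectrum
= max(2, 0, 3, 6, 11, 13) = 13

13


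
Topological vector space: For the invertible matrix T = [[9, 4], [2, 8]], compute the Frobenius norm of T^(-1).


det(T) = 9*8 - 4*2 = 64
T^(-1) = (1/64) * [[8, -4], [-2, 9]] = [[0.1250, -0.0625], [-0.0312, 0.1406]]
||T^(-1)||_F^2 = 0.1250^2 + (-0.0625)^2 + (-0.0312)^2 + 0.1406^2 = 0.0403
||T^(-1)||_F = sqrt(0.0403) = 0.2007

0.2007


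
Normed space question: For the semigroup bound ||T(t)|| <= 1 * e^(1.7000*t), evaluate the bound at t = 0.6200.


||T(0.6200)|| <= 1 * exp(1.7000 * 0.6200)
= 1 * exp(1.0540)
= 1 * 2.8691
= 2.8691

2.8691


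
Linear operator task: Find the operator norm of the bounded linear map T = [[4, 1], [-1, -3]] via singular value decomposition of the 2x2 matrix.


A^T A = [[17, 7], [7, 10]]
trace(A^T A) = 27, det(A^T A) = 121
discriminant = 27^2 - 4*121 = 245
Largest eigenvalue of A^T A = (trace + sqrt(disc))/2 = 21.3262
||T|| = sqrt(21.3262) = 4.6180

4.6180


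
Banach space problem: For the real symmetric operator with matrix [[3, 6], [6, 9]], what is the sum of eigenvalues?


For a self-adjoint (symmetric) matrix, the eigenvalues are real.
The sum of eigenvalues equals the trace of the matrix.
trace = 3 + 9 = 12

12


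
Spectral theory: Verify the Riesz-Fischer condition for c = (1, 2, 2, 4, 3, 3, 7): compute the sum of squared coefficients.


sum |c_n|^2 = 1^2 + 2^2 + 2^2 + 4^2 + 3^2 + 3^2 + 7^2
= 1 + 4 + 4 + 16 + 9 + 9 + 49
= 92

92


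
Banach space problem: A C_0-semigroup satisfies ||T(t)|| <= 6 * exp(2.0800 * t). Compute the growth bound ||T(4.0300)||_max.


||T(4.0300)|| <= 6 * exp(2.0800 * 4.0300)
= 6 * exp(8.3824)
= 6 * 4369.4831
= 26216.8987

26216.8987


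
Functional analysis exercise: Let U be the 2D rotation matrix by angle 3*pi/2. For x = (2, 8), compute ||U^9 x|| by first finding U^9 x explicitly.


U is a rotation by theta = 3*pi/2
U^9 = rotation by 9*theta = 27*pi/2 = 3*pi/2 (mod 2*pi)
cos(3*pi/2) = 0.0000, sin(3*pi/2) = -1.0000
U^9 x = (0.0000 * 2 - -1.0000 * 8, -1.0000 * 2 + 0.0000 * 8)
= (8.0000, -2.0000)
||U^9 x|| = sqrt(8.0000^2 + (-2.0000)^2) = sqrt(68.0000) = 8.2462

8.2462


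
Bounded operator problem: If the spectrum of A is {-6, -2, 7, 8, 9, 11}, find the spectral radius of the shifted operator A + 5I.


Spectrum of A + 5I = {-1, 3, 12, 13, 14, 16}
Spectral radius = max |lambda| over the shifted spectrum
= max(1, 3, 12, 13, 14, 16) = 16

16


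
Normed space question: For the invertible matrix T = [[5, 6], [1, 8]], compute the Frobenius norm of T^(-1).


det(T) = 5*8 - 6*1 = 34
T^(-1) = (1/34) * [[8, -6], [-1, 5]] = [[0.2353, -0.1765], [-0.0294, 0.1471]]
||T^(-1)||_F^2 = 0.2353^2 + (-0.1765)^2 + (-0.0294)^2 + 0.1471^2 = 0.1090
||T^(-1)||_F = sqrt(0.1090) = 0.3301

0.3301


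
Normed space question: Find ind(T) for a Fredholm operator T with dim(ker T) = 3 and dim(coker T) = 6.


The Fredholm index is defined as ind(T) = dim(ker T) - dim(coker T)
= 3 - 6
= -3

-3


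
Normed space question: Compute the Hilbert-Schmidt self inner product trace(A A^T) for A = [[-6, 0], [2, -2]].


trace(A * A^T) = sum of squares of all entries
= (-6)^2 + 0^2 + 2^2 + (-2)^2
= 36 + 0 + 4 + 4
= 44

44


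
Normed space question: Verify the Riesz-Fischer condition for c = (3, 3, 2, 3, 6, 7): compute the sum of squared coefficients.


sum |c_n|^2 = 3^2 + 3^2 + 2^2 + 3^2 + 6^2 + 7^2
= 9 + 9 + 4 + 9 + 36 + 49
= 116

116


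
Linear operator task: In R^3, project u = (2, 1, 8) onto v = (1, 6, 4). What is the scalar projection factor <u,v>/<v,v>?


Computing <u,v> = 2*1 + 1*6 + 8*4 = 40
Computing <v,v> = 1^2 + 6^2 + 4^2 = 53
Projection coefficient = 40/53 = 0.7547

0.7547


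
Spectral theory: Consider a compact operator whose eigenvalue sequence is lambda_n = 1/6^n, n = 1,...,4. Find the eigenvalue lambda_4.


The eigenvalue formula gives lambda_4 = 1/6^4
= 1/1296
= 7.7160e-04

7.7160e-04


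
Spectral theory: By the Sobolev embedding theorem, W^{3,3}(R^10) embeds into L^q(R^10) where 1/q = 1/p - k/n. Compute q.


Using the Sobolev embedding formula: 1/q = 1/p - k/n
1/q = 1/3 - 3/10 = 1/30
q = 1/(1/30) = 30

30.0000


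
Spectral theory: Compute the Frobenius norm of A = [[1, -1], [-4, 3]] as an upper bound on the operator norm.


||A||_F^2 = sum a_ij^2
= 1^2 + (-1)^2 + (-4)^2 + 3^2
= 1 + 1 + 16 + 9 = 27
||A||_F = sqrt(27) = 5.1962

5.1962


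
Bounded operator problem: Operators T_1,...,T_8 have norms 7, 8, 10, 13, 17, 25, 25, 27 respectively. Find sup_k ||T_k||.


By the Uniform Boundedness Principle, the supremum of norms is finite.
sup_k ||T_k|| = max(7, 8, 10, 13, 17, 25, 25, 27) = 27

27


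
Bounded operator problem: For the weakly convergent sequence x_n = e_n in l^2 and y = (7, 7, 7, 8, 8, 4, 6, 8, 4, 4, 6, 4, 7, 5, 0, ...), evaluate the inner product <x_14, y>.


x_14 = e_14 is the standard basis vector with 1 in position 14.
<x_14, y> = y_14 = 5
As n -> infinity, <x_n, y> -> 0, confirming weak convergence of (x_n) to 0.

5


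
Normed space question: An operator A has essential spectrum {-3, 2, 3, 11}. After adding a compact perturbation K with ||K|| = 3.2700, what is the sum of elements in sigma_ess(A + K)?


By Weyl's theorem, the essential spectrum is invariant under compact perturbations.
sigma_ess(A + K) = sigma_ess(A) = {-3, 2, 3, 11}
Sum = -3 + 2 + 3 + 11 = 13

13


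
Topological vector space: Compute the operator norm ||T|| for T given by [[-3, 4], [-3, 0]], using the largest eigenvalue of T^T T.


A^T A = [[18, -12], [-12, 16]]
trace(A^T A) = 34, det(A^T A) = 144
discriminant = 34^2 - 4*144 = 580
Largest eigenvalue of A^T A = (trace + sqrt(disc))/2 = 29.0416
||T|| = sqrt(29.0416) = 5.3890

5.3890


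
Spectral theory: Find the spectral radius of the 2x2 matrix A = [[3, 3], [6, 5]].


For a 2x2 matrix, eigenvalues satisfy lambda^2 - (trace)*lambda + det = 0
trace = 3 + 5 = 8
det = 3*5 - 3*6 = -3
discriminant = 8^2 - 4*(-3) = 76
spectral radius = max |eigenvalue| = 8.3589

8.3589


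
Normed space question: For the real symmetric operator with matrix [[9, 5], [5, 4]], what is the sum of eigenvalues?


For a self-adjoint (symmetric) matrix, the eigenvalues are real.
The sum of eigenvalues equals the trace of the matrix.
trace = 9 + 4 = 13

13


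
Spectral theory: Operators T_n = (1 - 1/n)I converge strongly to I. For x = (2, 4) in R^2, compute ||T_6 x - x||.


T_6 x - x = (1 - 1/6)x - x = -x/6
||x|| = sqrt(20) = 4.4721
||T_6 x - x|| = ||x||/6 = 4.4721/6 = 0.7454

0.7454


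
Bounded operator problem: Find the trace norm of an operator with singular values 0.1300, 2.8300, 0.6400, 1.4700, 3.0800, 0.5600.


The nuclear norm is the sum of all singular values.
||T||_1 = 0.1300 + 2.8300 + 0.6400 + 1.4700 + 3.0800 + 0.5600
= 8.7100

8.7100


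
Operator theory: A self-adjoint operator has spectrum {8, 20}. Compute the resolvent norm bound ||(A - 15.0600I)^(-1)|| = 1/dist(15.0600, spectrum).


dist(15.0600, {8, 20}) = min(|15.0600 - 8|, |15.0600 - 20|)
= min(7.0600, 4.9400) = 4.9400
Resolvent bound = 1/4.9400 = 0.2024

0.2024


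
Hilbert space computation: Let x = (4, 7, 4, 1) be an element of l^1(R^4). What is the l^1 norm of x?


The l^1 norm equals the sum of absolute values of all components.
||x||_1 = 4 + 7 + 4 + 1
= 16

16.0000


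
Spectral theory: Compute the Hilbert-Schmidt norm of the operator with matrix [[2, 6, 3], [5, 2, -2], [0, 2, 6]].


The Hilbert-Schmidt norm is sqrt(sum of squares of all entries).
Sum of squares = 2^2 + 6^2 + 3^2 + 5^2 + 2^2 + (-2)^2 + 0^2 + 2^2 + 6^2
= 4 + 36 + 9 + 25 + 4 + 4 + 0 + 4 + 36 = 122
||T||_HS = sqrt(122) = 11.0454

11.0454


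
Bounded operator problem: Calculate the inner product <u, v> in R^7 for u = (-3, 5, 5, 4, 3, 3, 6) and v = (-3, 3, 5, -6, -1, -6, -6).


Computing the standard inner product <u, v> = sum u_i * v_i
= -3*-3 + 5*3 + 5*5 + 4*-6 + 3*-1 + 3*-6 + 6*-6
= 9 + 15 + 25 + -24 + -3 + -18 + -36
= -32

-32


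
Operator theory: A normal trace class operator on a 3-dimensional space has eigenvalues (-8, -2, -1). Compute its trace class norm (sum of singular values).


For a normal operator, singular values equal |eigenvalues|.
Trace norm = sum |lambda_i| = 8 + 2 + 1
= 11

11


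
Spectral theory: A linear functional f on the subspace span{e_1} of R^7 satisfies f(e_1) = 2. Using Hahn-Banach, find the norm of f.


The norm of f is given by ||f|| = sup_{||x||=1} |f(x)|.
On span{e_1}, ||e_1|| = 1, so ||f|| = |f(e_1)| / ||e_1||
= |2| / 1 = 2.0000

2.0000


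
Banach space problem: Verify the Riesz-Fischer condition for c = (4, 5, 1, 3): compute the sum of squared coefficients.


sum |c_n|^2 = 4^2 + 5^2 + 1^2 + 3^2
= 16 + 25 + 1 + 9
= 51

51


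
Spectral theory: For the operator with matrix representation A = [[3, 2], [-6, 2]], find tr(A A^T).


trace(A * A^T) = sum of squares of all entries
= 3^2 + 2^2 + (-6)^2 + 2^2
= 9 + 4 + 36 + 4
= 53

53


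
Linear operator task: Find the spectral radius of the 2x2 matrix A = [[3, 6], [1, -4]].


For a 2x2 matrix, eigenvalues satisfy lambda^2 - (trace)*lambda + det = 0
trace = 3 + -4 = -1
det = 3*-4 - 6*1 = -18
discriminant = (-1)^2 - 4*(-18) = 73
spectral radius = max |eigenvalue| = 4.7720

4.7720


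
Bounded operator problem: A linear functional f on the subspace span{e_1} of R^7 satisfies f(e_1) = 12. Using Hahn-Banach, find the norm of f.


The norm of f is given by ||f|| = sup_{||x||=1} |f(x)|.
On span{e_1}, ||e_1|| = 1, so ||f|| = |f(e_1)| / ||e_1||
= |12| / 1 = 12.0000

12.0000


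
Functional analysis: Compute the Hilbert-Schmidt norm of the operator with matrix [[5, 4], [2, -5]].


The Hilbert-Schmidt norm is sqrt(sum of squares of all entries).
Sum of squares = 5^2 + 4^2 + 2^2 + (-5)^2
= 25 + 16 + 4 + 25 = 70
||T||_HS = sqrt(70) = 8.3666

8.3666


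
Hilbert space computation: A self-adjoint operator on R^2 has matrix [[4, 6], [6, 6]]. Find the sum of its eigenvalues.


For a self-adjoint (symmetric) matrix, the eigenvalues are real.
The sum of eigenvalues equals the trace of the matrix.
trace = 4 + 6 = 10

10


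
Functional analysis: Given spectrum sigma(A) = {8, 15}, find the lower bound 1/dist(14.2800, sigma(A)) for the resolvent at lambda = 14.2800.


dist(14.2800, {8, 15}) = min(|14.2800 - 8|, |14.2800 - 15|)
= min(6.2800, 0.7200) = 0.7200
Resolvent bound = 1/0.7200 = 1.3889

1.3889


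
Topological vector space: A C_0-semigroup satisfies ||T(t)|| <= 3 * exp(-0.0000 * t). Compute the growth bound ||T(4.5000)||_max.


||T(4.5000)|| <= 3 * exp(-0.0000 * 4.5000)
= 3 * exp(-0.0000)
= 3 * 1.0000
= 3.0000

3.0000


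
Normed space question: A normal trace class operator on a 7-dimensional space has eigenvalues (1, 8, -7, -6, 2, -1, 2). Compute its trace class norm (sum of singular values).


For a normal operator, singular values equal |eigenvalues|.
Trace norm = sum |lambda_i| = 1 + 8 + 7 + 6 + 2 + 1 + 2
= 27

27


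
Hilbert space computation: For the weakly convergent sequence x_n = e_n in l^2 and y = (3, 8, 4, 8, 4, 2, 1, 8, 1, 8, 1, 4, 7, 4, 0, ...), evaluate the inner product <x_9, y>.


x_9 = e_9 is the standard basis vector with 1 in position 9.
<x_9, y> = y_9 = 1
As n -> infinity, <x_n, y> -> 0, confirming weak convergence of (x_n) to 0.

1


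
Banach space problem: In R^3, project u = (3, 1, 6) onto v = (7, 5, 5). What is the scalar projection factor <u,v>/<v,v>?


Computing <u,v> = 3*7 + 1*5 + 6*5 = 56
Computing <v,v> = 7^2 + 5^2 + 5^2 = 99
Projection coefficient = 56/99 = 0.5657

0.5657


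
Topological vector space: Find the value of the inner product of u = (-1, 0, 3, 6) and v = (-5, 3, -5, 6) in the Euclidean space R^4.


Computing the standard inner product <u, v> = sum u_i * v_i
= -1*-5 + 0*3 + 3*-5 + 6*6
= 5 + 0 + -15 + 36
= 26

26


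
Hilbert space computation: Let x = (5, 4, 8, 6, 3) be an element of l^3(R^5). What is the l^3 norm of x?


The l^3 norm = (sum |x_i|^3)^(1/3)
Sum of 3th powers = 125 + 64 + 512 + 216 + 27 = 944
||x||_3 = (944)^(1/3) = 9.8097

9.8097


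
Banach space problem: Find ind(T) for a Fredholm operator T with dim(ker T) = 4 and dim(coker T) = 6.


The Fredholm index is defined as ind(T) = dim(ker T) - dim(coker T)
= 4 - 6
= -2

-2


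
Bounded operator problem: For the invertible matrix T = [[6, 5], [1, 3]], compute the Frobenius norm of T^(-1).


det(T) = 6*3 - 5*1 = 13
T^(-1) = (1/13) * [[3, -5], [-1, 6]] = [[0.2308, -0.3846], [-0.0769, 0.4615]]
||T^(-1)||_F^2 = 0.2308^2 + (-0.3846)^2 + (-0.0769)^2 + 0.4615^2 = 0.4201
||T^(-1)||_F = sqrt(0.4201) = 0.6482

0.6482


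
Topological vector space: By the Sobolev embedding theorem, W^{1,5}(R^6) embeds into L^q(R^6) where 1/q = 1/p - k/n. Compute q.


Using the Sobolev embedding formula: 1/q = 1/p - k/n
1/q = 1/5 - 1/6 = 1/30
q = 1/(1/30) = 30

30.0000


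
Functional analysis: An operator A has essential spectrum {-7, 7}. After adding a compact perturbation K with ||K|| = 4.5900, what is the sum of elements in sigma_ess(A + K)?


By Weyl's theorem, the essential spectrum is invariant under compact perturbations.
sigma_ess(A + K) = sigma_ess(A) = {-7, 7}
Sum = -7 + 7 = 0

0


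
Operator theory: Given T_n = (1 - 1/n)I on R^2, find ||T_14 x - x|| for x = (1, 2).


T_14 x - x = (1 - 1/14)x - x = -x/14
||x|| = sqrt(5) = 2.2361
||T_14 x - x|| = ||x||/14 = 2.2361/14 = 0.1597

0.1597


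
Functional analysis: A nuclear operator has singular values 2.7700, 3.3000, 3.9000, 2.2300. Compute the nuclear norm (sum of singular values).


The nuclear norm is the sum of all singular values.
||T||_1 = 2.7700 + 3.3000 + 3.9000 + 2.2300
= 12.2000

12.2000


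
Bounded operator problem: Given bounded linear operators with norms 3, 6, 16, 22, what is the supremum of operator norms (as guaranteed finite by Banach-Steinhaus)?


By the Uniform Boundedness Principle, the supremum of norms is finite.
sup_k ||T_k|| = max(3, 6, 16, 22) = 22

22


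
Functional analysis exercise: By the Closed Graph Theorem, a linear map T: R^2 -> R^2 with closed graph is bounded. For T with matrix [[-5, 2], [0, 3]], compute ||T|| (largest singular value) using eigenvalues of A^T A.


A^T A = [[25, -10], [-10, 13]]
trace(A^T A) = 38, det(A^T A) = 225
discriminant = 38^2 - 4*225 = 544
Largest eigenvalue of A^T A = (trace + sqrt(disc))/2 = 30.6619
||T|| = sqrt(30.6619) = 5.5373

5.5373


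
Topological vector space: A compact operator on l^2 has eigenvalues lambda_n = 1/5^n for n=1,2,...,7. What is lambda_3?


The eigenvalue formula gives lambda_3 = 1/5^3
= 1/125
= 0.0080

0.0080


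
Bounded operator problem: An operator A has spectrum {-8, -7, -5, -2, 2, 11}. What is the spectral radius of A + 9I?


Spectrum of A + 9I = {1, 2, 4, 7, 11, 20}
Spectral radius = max |lambda| over the shifted spectrum
= max(1, 2, 4, 7, 11, 20) = 20

20


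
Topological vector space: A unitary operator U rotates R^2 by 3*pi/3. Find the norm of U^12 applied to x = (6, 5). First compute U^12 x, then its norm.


U is a rotation by theta = 3*pi/3
U^12 = rotation by 12*theta = 36*pi/3 = 0*pi/3 (mod 2*pi)
cos(0*pi/3) = 1.0000, sin(0*pi/3) = 0.0000
U^12 x = (1.0000 * 6 - 0.0000 * 5, 0.0000 * 6 + 1.0000 * 5)
= (6.0000, 5.0000)
||U^12 x|| = sqrt(6.0000^2 + 5.0000^2) = sqrt(61.0000) = 7.8102

7.8102


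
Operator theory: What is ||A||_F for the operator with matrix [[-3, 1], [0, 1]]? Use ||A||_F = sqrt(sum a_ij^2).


||A||_F^2 = sum a_ij^2
= (-3)^2 + 1^2 + 0^2 + 1^2
= 9 + 1 + 0 + 1 = 11
||A||_F = sqrt(11) = 3.3166

3.3166


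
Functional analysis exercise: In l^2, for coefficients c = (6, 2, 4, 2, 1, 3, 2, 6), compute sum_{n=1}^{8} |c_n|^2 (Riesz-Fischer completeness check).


sum |c_n|^2 = 6^2 + 2^2 + 4^2 + 2^2 + 1^2 + 3^2 + 2^2 + 6^2
= 36 + 4 + 16 + 4 + 1 + 9 + 4 + 36
= 110

110


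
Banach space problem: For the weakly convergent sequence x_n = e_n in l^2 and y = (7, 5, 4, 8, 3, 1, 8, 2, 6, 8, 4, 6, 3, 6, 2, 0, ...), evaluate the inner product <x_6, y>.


x_6 = e_6 is the standard basis vector with 1 in position 6.
<x_6, y> = y_6 = 1
As n -> infinity, <x_n, y> -> 0, confirming weak convergence of (x_n) to 0.

1


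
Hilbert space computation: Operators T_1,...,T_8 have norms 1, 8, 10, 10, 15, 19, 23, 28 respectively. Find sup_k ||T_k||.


By the Uniform Boundedness Principle, the supremum of norms is finite.
sup_k ||T_k|| = max(1, 8, 10, 10, 15, 19, 23, 28) = 28

28


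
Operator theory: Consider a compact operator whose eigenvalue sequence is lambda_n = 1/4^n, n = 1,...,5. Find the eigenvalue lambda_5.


The eigenvalue formula gives lambda_5 = 1/4^5
= 1/1024
= 9.7656e-04

9.7656e-04


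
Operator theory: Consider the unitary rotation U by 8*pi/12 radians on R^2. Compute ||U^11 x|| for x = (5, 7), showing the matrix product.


U is a rotation by theta = 8*pi/12
U^11 = rotation by 11*theta = 88*pi/12 = 16*pi/12 (mod 2*pi)
cos(16*pi/12) = -0.5000, sin(16*pi/12) = -0.8660
U^11 x = (-0.5000 * 5 - -0.8660 * 7, -0.8660 * 5 + -0.5000 * 7)
= (3.5622, -7.8301)
||U^11 x|| = sqrt(3.5622^2 + (-7.8301)^2) = sqrt(74.0000) = 8.6023

8.6023


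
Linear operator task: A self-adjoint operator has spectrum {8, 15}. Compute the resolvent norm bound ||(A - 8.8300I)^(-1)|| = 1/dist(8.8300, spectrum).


dist(8.8300, {8, 15}) = min(|8.8300 - 8|, |8.8300 - 15|)
= min(0.8300, 6.1700) = 0.8300
Resolvent bound = 1/0.8300 = 1.2048

1.2048


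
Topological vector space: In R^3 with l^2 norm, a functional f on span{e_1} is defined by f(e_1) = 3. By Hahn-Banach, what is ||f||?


The norm of f is given by ||f|| = sup_{||x||=1} |f(x)|.
On span{e_1}, ||e_1|| = 1, so ||f|| = |f(e_1)| / ||e_1||
= |3| / 1 = 3.0000

3.0000


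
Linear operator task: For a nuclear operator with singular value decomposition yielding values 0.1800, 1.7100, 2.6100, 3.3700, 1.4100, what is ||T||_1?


The nuclear norm is the sum of all singular values.
||T||_1 = 0.1800 + 1.7100 + 2.6100 + 3.3700 + 1.4100
= 9.2800

9.2800


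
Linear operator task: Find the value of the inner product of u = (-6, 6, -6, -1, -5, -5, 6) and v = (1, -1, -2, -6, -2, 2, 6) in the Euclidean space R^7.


Computing the standard inner product <u, v> = sum u_i * v_i
= -6*1 + 6*-1 + -6*-2 + -1*-6 + -5*-2 + -5*2 + 6*6
= -6 + -6 + 12 + 6 + 10 + -10 + 36
= 42

42


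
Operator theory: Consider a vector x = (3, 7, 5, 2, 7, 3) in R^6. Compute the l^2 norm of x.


The l^2 norm = (sum |x_i|^2)^(1/2)
Sum of 2th powers = 9 + 49 + 25 + 4 + 49 + 9 = 145
||x||_2 = (145)^(1/2) = 12.0416

12.0416


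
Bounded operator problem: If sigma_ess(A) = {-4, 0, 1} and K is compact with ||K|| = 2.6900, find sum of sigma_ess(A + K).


By Weyl's theorem, the essential spectrum is invariant under compact perturbations.
sigma_ess(A + K) = sigma_ess(A) = {-4, 0, 1}
Sum = -4 + 0 + 1 = -3

-3


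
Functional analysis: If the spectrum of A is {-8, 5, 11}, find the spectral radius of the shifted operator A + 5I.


Spectrum of A + 5I = {-3, 10, 16}
Spectral radius = max |lambda| over the shifted spectrum
= max(3, 10, 16) = 16

16


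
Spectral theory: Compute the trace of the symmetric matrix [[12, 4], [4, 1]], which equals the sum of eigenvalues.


For a self-adjoint (symmetric) matrix, the eigenvalues are real.
The sum of eigenvalues equals the trace of the matrix.
trace = 12 + 1 = 13

13


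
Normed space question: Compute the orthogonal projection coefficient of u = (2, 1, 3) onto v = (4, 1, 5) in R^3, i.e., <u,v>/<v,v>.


Computing <u,v> = 2*4 + 1*1 + 3*5 = 24
Computing <v,v> = 4^2 + 1^2 + 5^2 = 42
Projection coefficient = 24/42 = 0.5714

0.5714


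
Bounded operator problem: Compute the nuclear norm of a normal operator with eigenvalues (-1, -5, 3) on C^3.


For a normal operator, singular values equal |eigenvalues|.
Trace norm = sum |lambda_i| = 1 + 5 + 3
= 9

9


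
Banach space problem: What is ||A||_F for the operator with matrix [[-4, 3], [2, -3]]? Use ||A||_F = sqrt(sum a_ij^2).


||A||_F^2 = sum a_ij^2
= (-4)^2 + 3^2 + 2^2 + (-3)^2
= 16 + 9 + 4 + 9 = 38
||A||_F = sqrt(38) = 6.1644

6.1644


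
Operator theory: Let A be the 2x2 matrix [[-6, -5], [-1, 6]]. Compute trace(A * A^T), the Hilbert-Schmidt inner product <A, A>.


trace(A * A^T) = sum of squares of all entries
= (-6)^2 + (-5)^2 + (-1)^2 + 6^2
= 36 + 25 + 1 + 36
= 98

98


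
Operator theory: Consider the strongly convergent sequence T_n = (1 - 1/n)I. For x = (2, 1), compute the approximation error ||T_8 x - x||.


T_8 x - x = (1 - 1/8)x - x = -x/8
||x|| = sqrt(5) = 2.2361
||T_8 x - x|| = ||x||/8 = 2.2361/8 = 0.2795

0.2795


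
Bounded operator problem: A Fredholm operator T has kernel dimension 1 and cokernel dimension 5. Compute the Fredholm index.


The Fredholm index is defined as ind(T) = dim(ker T) - dim(coker T)
= 1 - 5
= -4

-4


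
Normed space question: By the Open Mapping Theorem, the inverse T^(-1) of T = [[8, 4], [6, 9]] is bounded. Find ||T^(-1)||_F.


det(T) = 8*9 - 4*6 = 48
T^(-1) = (1/48) * [[9, -4], [-6, 8]] = [[0.1875, -0.0833], [-0.1250, 0.1667]]
||T^(-1)||_F^2 = 0.1875^2 + (-0.0833)^2 + (-0.1250)^2 + 0.1667^2 = 0.0855
||T^(-1)||_F = sqrt(0.0855) = 0.2924

0.2924


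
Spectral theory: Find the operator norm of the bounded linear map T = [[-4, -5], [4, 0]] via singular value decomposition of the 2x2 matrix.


A^T A = [[32, 20], [20, 25]]
trace(A^T A) = 57, det(A^T A) = 400
discriminant = 57^2 - 4*400 = 1649
Largest eigenvalue of A^T A = (trace + sqrt(disc))/2 = 48.8039
||T|| = sqrt(48.8039) = 6.9860

6.9860


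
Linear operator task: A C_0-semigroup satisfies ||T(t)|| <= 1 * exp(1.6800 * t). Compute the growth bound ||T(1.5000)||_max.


||T(1.5000)|| <= 1 * exp(1.6800 * 1.5000)
= 1 * exp(2.5200)
= 1 * 12.4286
= 12.4286

12.4286


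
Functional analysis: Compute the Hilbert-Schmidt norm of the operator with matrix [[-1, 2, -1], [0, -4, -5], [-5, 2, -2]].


The Hilbert-Schmidt norm is sqrt(sum of squares of all entries).
Sum of squares = (-1)^2 + 2^2 + (-1)^2 + 0^2 + (-4)^2 + (-5)^2 + (-5)^2 + 2^2 + (-2)^2
= 1 + 4 + 1 + 0 + 16 + 25 + 25 + 4 + 4 = 80
||T||_HS = sqrt(80) = 8.9443

8.9443


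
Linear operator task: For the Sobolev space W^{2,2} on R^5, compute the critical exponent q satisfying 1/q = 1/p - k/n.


Using the Sobolev embedding formula: 1/q = 1/p - k/n
1/q = 1/2 - 2/5 = 1/10
q = 1/(1/10) = 10

10.0000


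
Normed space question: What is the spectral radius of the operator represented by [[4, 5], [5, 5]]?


For a 2x2 matrix, eigenvalues satisfy lambda^2 - (trace)*lambda + det = 0
trace = 4 + 5 = 9
det = 4*5 - 5*5 = -5
discriminant = 9^2 - 4*(-5) = 101
spectral radius = max |eigenvalue| = 9.5249

9.5249


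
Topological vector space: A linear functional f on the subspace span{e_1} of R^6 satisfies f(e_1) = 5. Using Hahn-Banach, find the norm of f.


The norm of f is given by ||f|| = sup_{||x||=1} |f(x)|.
On span{e_1}, ||e_1|| = 1, so ||f|| = |f(e_1)| / ||e_1||
= |5| / 1 = 5.0000

5.0000


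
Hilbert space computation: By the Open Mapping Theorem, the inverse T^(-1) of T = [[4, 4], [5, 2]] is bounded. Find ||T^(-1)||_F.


det(T) = 4*2 - 4*5 = -12
T^(-1) = (1/-12) * [[2, -4], [-5, 4]] = [[-0.1667, 0.3333], [0.4167, -0.3333]]
||T^(-1)||_F^2 = (-0.1667)^2 + 0.3333^2 + 0.4167^2 + (-0.3333)^2 = 0.4236
||T^(-1)||_F = sqrt(0.4236) = 0.6509

0.6509


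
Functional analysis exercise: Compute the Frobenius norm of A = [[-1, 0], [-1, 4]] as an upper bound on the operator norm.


||A||_F^2 = sum a_ij^2
= (-1)^2 + 0^2 + (-1)^2 + 4^2
= 1 + 0 + 1 + 16 = 18
||A||_F = sqrt(18) = 4.2426

4.2426


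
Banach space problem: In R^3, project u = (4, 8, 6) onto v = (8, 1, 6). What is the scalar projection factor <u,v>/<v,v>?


Computing <u,v> = 4*8 + 8*1 + 6*6 = 76
Computing <v,v> = 8^2 + 1^2 + 6^2 = 101
Projection coefficient = 76/101 = 0.7525

0.7525


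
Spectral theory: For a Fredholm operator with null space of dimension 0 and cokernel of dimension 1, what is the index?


The Fredholm index is defined as ind(T) = dim(ker T) - dim(coker T)
= 0 - 1
= -1

-1


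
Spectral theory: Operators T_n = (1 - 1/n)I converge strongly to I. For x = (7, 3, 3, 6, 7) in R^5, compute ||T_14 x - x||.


T_14 x - x = (1 - 1/14)x - x = -x/14
||x|| = sqrt(152) = 12.3288
||T_14 x - x|| = ||x||/14 = 12.3288/14 = 0.8806

0.8806


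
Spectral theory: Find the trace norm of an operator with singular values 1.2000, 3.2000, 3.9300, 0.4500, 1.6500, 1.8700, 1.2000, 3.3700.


The nuclear norm is the sum of all singular values.
||T||_1 = 1.2000 + 3.2000 + 3.9300 + 0.4500 + 1.6500 + 1.8700 + 1.2000 + 3.3700
= 16.8700

16.8700


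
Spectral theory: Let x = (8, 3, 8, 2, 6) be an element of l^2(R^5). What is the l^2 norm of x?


The l^2 norm = (sum |x_i|^2)^(1/2)
Sum of 2th powers = 64 + 9 + 64 + 4 + 36 = 177
||x||_2 = (177)^(1/2) = 13.3041

13.3041


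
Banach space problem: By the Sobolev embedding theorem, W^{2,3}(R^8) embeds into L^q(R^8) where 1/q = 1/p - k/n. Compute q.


Using the Sobolev embedding formula: 1/q = 1/p - k/n
1/q = 1/3 - 2/8 = 1/12
q = 1/(1/12) = 12

12.0000


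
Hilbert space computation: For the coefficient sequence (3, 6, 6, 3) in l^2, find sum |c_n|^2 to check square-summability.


sum |c_n|^2 = 3^2 + 6^2 + 6^2 + 3^2
= 9 + 36 + 36 + 9
= 90

90


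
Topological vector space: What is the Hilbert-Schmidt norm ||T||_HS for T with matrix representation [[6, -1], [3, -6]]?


The Hilbert-Schmidt norm is sqrt(sum of squares of all entries).
Sum of squares = 6^2 + (-1)^2 + 3^2 + (-6)^2
= 36 + 1 + 9 + 36 = 82
||T||_HS = sqrt(82) = 9.0554

9.0554


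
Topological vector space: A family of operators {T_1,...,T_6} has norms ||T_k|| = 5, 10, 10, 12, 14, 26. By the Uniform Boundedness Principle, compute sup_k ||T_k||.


By the Uniform Boundedness Principle, the supremum of norms is finite.
sup_k ||T_k|| = max(5, 10, 10, 12, 14, 26) = 26

26


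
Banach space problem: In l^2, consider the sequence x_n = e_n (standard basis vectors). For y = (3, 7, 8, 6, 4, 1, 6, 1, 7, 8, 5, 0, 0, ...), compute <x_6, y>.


x_6 = e_6 is the standard basis vector with 1 in position 6.
<x_6, y> = y_6 = 1
As n -> infinity, <x_n, y> -> 0, confirming weak convergence of (x_n) to 0.

1


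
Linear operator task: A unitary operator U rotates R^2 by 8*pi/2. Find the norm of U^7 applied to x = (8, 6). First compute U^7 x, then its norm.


U is a rotation by theta = 8*pi/2
U^7 = rotation by 7*theta = 56*pi/2 = 0*pi/2 (mod 2*pi)
cos(0*pi/2) = 1.0000, sin(0*pi/2) = 0.0000
U^7 x = (1.0000 * 8 - 0.0000 * 6, 0.0000 * 8 + 1.0000 * 6)
= (8.0000, 6.0000)
||U^7 x|| = sqrt(8.0000^2 + 6.0000^2) = sqrt(100.0000) = 10.0000

10.0000


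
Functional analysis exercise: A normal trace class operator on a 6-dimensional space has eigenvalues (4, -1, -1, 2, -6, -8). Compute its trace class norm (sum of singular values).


For a normal operator, singular values equal |eigenvalues|.
Trace norm = sum |lambda_i| = 4 + 1 + 1 + 2 + 6 + 8
= 22

22


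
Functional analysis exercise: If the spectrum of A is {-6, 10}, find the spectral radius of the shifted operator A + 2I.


Spectrum of A + 2I = {-4, 12}
Spectral radius = max |lambda| over the shifted spectrum
= max(4, 12) = 12

12


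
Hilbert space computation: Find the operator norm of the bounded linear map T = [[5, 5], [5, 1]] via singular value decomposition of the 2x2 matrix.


A^T A = [[50, 30], [30, 26]]
trace(A^T A) = 76, det(A^T A) = 400
discriminant = 76^2 - 4*400 = 4176
Largest eigenvalue of A^T A = (trace + sqrt(disc))/2 = 70.3110
||T|| = sqrt(70.3110) = 8.3852

8.3852


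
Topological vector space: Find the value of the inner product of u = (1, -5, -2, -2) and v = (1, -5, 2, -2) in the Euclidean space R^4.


Computing the standard inner product <u, v> = sum u_i * v_i
= 1*1 + -5*-5 + -2*2 + -2*-2
= 1 + 25 + -4 + 4
= 26

26


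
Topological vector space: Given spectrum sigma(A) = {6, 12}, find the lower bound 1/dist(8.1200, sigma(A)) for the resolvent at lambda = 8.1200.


dist(8.1200, {6, 12}) = min(|8.1200 - 6|, |8.1200 - 12|)
= min(2.1200, 3.8800) = 2.1200
Resolvent bound = 1/2.1200 = 0.4717

0.4717


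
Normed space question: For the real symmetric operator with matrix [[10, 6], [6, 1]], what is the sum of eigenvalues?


For a self-adjoint (symmetric) matrix, the eigenvalues are real.
The sum of eigenvalues equals the trace of the matrix.
trace = 10 + 1 = 11

11


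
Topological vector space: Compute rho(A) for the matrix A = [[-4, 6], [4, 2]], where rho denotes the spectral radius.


For a 2x2 matrix, eigenvalues satisfy lambda^2 - (trace)*lambda + det = 0
trace = -4 + 2 = -2
det = -4*2 - 6*4 = -32
discriminant = (-2)^2 - 4*(-32) = 132
spectral radius = max |eigenvalue| = 6.7446

6.7446


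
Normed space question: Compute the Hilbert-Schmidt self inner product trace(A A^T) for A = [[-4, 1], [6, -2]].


trace(A * A^T) = sum of squares of all entries
= (-4)^2 + 1^2 + 6^2 + (-2)^2
= 16 + 1 + 36 + 4
= 57

57


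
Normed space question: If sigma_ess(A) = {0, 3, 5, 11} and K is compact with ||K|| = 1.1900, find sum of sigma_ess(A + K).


By Weyl's theorem, the essential spectrum is invariant under compact perturbations.
sigma_ess(A + K) = sigma_ess(A) = {0, 3, 5, 11}
Sum = 0 + 3 + 5 + 11 = 19

19


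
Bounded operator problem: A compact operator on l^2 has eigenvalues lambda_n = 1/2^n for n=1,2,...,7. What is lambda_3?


The eigenvalue formula gives lambda_3 = 1/2^3
= 1/8
= 0.1250

0.1250


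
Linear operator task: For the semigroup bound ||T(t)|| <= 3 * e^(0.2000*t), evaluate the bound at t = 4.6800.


||T(4.6800)|| <= 3 * exp(0.2000 * 4.6800)
= 3 * exp(0.9360)
= 3 * 2.5498
= 7.6493

7.6493


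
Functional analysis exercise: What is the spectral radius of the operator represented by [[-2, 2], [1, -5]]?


For a 2x2 matrix, eigenvalues satisfy lambda^2 - (trace)*lambda + det = 0
trace = -2 + -5 = -7
det = -2*-5 - 2*1 = 8
discriminant = (-7)^2 - 4*(8) = 17
spectral radius = max |eigenvalue| = 5.5616

5.5616


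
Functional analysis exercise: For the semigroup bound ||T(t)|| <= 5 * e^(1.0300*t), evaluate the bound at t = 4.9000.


||T(4.9000)|| <= 5 * exp(1.0300 * 4.9000)
= 5 * exp(5.0470)
= 5 * 155.5551
= 777.7755

777.7755


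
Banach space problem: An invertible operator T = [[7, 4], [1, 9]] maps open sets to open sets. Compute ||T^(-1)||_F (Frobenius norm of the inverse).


det(T) = 7*9 - 4*1 = 59
T^(-1) = (1/59) * [[9, -4], [-1, 7]] = [[0.1525, -0.0678], [-0.0169, 0.1186]]
||T^(-1)||_F^2 = 0.1525^2 + (-0.0678)^2 + (-0.0169)^2 + 0.1186^2 = 0.0422
||T^(-1)||_F = sqrt(0.0422) = 0.2055

0.2055


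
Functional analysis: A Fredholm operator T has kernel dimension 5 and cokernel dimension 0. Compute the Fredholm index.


The Fredholm index is defined as ind(T) = dim(ker T) - dim(coker T)
= 5 - 0
= 5

5


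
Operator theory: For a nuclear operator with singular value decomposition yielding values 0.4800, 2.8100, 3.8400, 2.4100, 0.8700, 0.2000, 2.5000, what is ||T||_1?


The nuclear norm is the sum of all singular values.
||T||_1 = 0.4800 + 2.8100 + 3.8400 + 2.4100 + 0.8700 + 0.2000 + 2.5000
= 13.1100

13.1100


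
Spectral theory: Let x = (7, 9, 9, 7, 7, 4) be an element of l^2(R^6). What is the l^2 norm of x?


The l^2 norm = (sum |x_i|^2)^(1/2)
Sum of 2th powers = 49 + 81 + 81 + 49 + 49 + 16 = 325
||x||_2 = (325)^(1/2) = 18.0278

18.0278


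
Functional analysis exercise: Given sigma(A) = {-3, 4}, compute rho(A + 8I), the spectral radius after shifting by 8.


Spectrum of A + 8I = {5, 12}
Spectral radius = max |lambda| over the shifted spectrum
= max(5, 12) = 12

12


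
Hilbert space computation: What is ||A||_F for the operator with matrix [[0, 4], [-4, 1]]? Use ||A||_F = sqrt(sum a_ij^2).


||A||_F^2 = sum a_ij^2
= 0^2 + 4^2 + (-4)^2 + 1^2
= 0 + 16 + 16 + 1 = 33
||A||_F = sqrt(33) = 5.7446

5.7446


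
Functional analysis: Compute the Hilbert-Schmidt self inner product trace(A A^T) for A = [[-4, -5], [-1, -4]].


trace(A * A^T) = sum of squares of all entries
= (-4)^2 + (-5)^2 + (-1)^2 + (-4)^2
= 16 + 25 + 1 + 16
= 58

58


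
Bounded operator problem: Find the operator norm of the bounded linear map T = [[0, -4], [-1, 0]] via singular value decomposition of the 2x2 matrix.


A^T A = [[1, 0], [0, 16]]
trace(A^T A) = 17, det(A^T A) = 16
discriminant = 17^2 - 4*16 = 225
Largest eigenvalue of A^T A = (trace + sqrt(disc))/2 = 16.0000
||T|| = sqrt(16.0000) = 4.0000

4.0000


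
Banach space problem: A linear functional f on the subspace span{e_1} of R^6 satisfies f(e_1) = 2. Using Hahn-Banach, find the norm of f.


The norm of f is given by ||f|| = sup_{||x||=1} |f(x)|.
On span{e_1}, ||e_1|| = 1, so ||f|| = |f(e_1)| / ||e_1||
= |2| / 1 = 2.0000

2.0000


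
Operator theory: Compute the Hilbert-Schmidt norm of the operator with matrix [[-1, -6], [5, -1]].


The Hilbert-Schmidt norm is sqrt(sum of squares of all entries).
Sum of squares = (-1)^2 + (-6)^2 + 5^2 + (-1)^2
= 1 + 36 + 25 + 1 = 63
||T||_HS = sqrt(63) = 7.9373

7.9373


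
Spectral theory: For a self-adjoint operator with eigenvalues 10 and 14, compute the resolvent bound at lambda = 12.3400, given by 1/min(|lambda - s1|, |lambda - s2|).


dist(12.3400, {10, 14}) = min(|12.3400 - 10|, |12.3400 - 14|)
= min(2.3400, 1.6600) = 1.6600
Resolvent bound = 1/1.6600 = 0.6024

0.6024


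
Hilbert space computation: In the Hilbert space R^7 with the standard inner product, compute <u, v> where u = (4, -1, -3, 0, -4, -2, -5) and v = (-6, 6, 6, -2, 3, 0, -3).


Computing the standard inner product <u, v> = sum u_i * v_i
= 4*-6 + -1*6 + -3*6 + 0*-2 + -4*3 + -2*0 + -5*-3
= -24 + -6 + -18 + 0 + -12 + 0 + 15
= -45

-45


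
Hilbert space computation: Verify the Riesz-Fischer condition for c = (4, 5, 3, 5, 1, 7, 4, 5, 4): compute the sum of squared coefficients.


sum |c_n|^2 = 4^2 + 5^2 + 3^2 + 5^2 + 1^2 + 7^2 + 4^2 + 5^2 + 4^2
= 16 + 25 + 9 + 25 + 1 + 49 + 16 + 25 + 16
= 182

182


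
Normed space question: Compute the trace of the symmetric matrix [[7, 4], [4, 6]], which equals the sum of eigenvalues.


For a self-adjoint (symmetric) matrix, the eigenvalues are real.
The sum of eigenvalues equals the trace of the matrix.
trace = 7 + 6 = 13

13


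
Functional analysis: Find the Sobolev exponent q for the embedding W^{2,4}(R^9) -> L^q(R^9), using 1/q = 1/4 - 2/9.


Using the Sobolev embedding formula: 1/q = 1/p - k/n
1/q = 1/4 - 2/9 = 1/36
q = 1/(1/36) = 36

36.0000
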